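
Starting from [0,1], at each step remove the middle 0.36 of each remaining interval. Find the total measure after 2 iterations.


Step 1: At each step, fraction remaining = 1 - 0.36 = 0.64
Step 2: After 2 steps, measure = (0.64)^2
Step 3: Computing the power step by step:
  After step 1: 0.64
  After step 2: 0.4096
Result = 0.4096


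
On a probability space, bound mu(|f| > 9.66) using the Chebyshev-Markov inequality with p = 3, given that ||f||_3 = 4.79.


Chebyshev/Markov inequality: mu(|f| > eps) <= (||f||_p / eps)^p
Step 1: ||f||_3 / eps = 4.79 / 9.66 = 0.495859
Step 2: Raise to power p = 3:
  (0.495859)^3 = 0.12192
Step 3: Therefore mu(|f| > 9.66) <= 0.12192


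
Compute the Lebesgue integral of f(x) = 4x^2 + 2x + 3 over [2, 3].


The Lebesgue integral of a Riemann-integrable function agrees with the Riemann integral.
Antiderivative F(x) = (4/3)x^3 + (2/2)x^2 + 3x
F(3) = (4/3)*3^3 + (2/2)*3^2 + 3*3
     = (4/3)*27 + (2/2)*9 + 3*3
     = 36 + 9 + 9
     = 54
F(2) = 20.666667
Integral = F(3) - F(2) = 54 - 20.666667 = 33.333333


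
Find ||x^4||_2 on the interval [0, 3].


Step 1: ||f||_2 = (integral_0^3 |x^4|^2 dx)^(1/2)
     = (integral_0^3 x^8 dx)^(1/2)
Step 2: integral_0^3 x^8 dx = [x^9/(9)] from 0 to 3 = 3^9/9
     = 19683/9 = 2187
Step 3: ||f||_2 = (2187)^(1/2) = 46.765372


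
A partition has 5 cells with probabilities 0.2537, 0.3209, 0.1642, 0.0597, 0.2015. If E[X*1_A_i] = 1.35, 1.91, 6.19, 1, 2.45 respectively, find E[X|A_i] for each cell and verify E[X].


For each cell A_i: E[X|A_i] = E[X*1_A_i] / P(A_i)
Step 1: E[X|A_1] = 1.35 / 0.2537 = 5.321246
Step 2: E[X|A_2] = 1.91 / 0.3209 = 5.95201
Step 3: E[X|A_3] = 6.19 / 0.1642 = 37.697929
Step 4: E[X|A_4] = 1 / 0.0597 = 16.750419
Step 5: E[X|A_5] = 2.45 / 0.2015 = 12.158809
Verification: E[X] = sum E[X*1_A_i] = 1.35 + 1.91 + 6.19 + 1 + 2.45 = 12.9


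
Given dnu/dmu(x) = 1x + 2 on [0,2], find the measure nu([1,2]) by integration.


nu(A) = integral_A (dnu/dmu) dmu = integral_1^2 (1x + 2) dx
Step 1: Antiderivative F(x) = (1/2)x^2 + 2x
Step 2: F(2) = (1/2)*2^2 + 2*2 = 2 + 4 = 6
Step 3: F(1) = (1/2)*1^2 + 2*1 = 0.5 + 2 = 2.5
Step 4: nu([1,2]) = F(2) - F(1) = 6 - 2.5 = 3.5


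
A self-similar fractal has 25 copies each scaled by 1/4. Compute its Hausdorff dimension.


For a self-similar set with N copies scaled by 1/r:
dim_H = log(N)/log(r) = log(25)/log(4)
= 3.218876/1.386294
= 2.321928


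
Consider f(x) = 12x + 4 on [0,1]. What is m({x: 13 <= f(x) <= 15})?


f^(-1)([13, 15]) = {x : 13 <= 12x + 4 <= 15}
Solving: (13 - 4)/12 <= x <= (15 - 4)/12
= [0.75, 0.916667]
Intersecting with [0,1]: [0.75, 0.916667]
Measure = 0.916667 - 0.75 = 0.166667


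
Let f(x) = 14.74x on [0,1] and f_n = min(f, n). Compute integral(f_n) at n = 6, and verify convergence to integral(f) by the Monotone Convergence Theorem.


f(x) = 14.74x on [0,1]; f_n(x) = min(14.74x, n). At n = 6:
Step 1: f(x) reaches 6 at x = 6/14.74 = 0.407056
Step 2: integral(f_6) = integral(14.74x, 0, 0.407056) + integral(6, 0.407056, 1)
       = 14.74*0.407056^2/2 + 6*(1 - 0.407056)
       = 1.221167 + 3.557666
       = 4.778833
Step 3: As n -> infinity, f_n increases to f, so by MCT integral(f_n) -> integral(f) = 14.74/2 = 7.37.
Convergence: integral(f_6) = 4.778833 -> 7.37 as n -> infinity


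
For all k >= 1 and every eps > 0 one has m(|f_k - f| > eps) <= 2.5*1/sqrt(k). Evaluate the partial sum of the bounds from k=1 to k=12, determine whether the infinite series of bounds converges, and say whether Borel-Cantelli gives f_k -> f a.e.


Step 1: List the terms 2.5*1/sqrt(k) for k = 1 to 12:
  k=1: 2.5
  k=2: 1.767767
  k=3: 1.443376
  k=4: 1.25
  k=5: 1.118034
  k=6: 1.020621
  k=7: 0.944911
  k=8: 0.883883
  k=9: 0.833333
  k=10: 0.790569
  k=11: 0.753778
  k=12: 0.721688
Step 2: Partial sum = 2.5 + 1.767767 + 1.443376 + 1.25 + 1.118034 + 1.020621 + 0.944911 + 0.883883 + 0.833333 + 0.790569 + 0.753778 + 0.721688
     = 14.027961
Step 3: The full series sum_(k>=1) 2.5*1/sqrt(k) diverges (p-series with p = 1/2 <= 1; a nonzero constant multiple of a divergent series diverges).
Step 4: The (first) Borel-Cantelli lemma requires a summable sequence of measures, so it does not apply here;
        from this bound alone no conclusion about a.e. convergence can be drawn (convergence in measure still
        gives an a.e.-convergent subsequence, but not a.e. convergence of the whole sequence).
Conclusion: series diverges; Borel-Cantelli is inconclusive about a.e. convergence of f_k.


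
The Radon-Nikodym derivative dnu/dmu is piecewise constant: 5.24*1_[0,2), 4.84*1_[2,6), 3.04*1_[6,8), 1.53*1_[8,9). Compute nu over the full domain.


Integrate each piece of the Radon-Nikodym derivative:
Step 1: integral_0^2 5.24 dx = 5.24*(2-0) = 5.24*2 = 10.48
Step 2: integral_2^6 4.84 dx = 4.84*(6-2) = 4.84*4 = 19.36
Step 3: integral_6^8 3.04 dx = 3.04*(8-6) = 3.04*2 = 6.08
Step 4: integral_8^9 1.53 dx = 1.53*(9-8) = 1.53*1 = 1.53
Total: 10.48 + 19.36 + 6.08 + 1.53 = 37.45


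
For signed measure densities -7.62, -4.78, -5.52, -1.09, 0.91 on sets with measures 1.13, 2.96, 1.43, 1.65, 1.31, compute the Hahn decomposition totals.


Step 1: Compute signed measure on each set:
  Set 1: -7.62 * 1.13 = -8.6106
  Set 2: -4.78 * 2.96 = -14.1488
  Set 3: -5.52 * 1.43 = -7.8936
  Set 4: -1.09 * 1.65 = -1.7985
  Set 5: 0.91 * 1.31 = 1.1921
Step 2: Total signed measure = (-8.6106) + (-14.1488) + (-7.8936) + (-1.7985) + (1.1921)
     = -31.2594
Step 3: Positive part mu+(X) = sum of positive contributions = 1.1921
Step 4: Negative part mu-(X) = |sum of negative contributions| = 32.4515


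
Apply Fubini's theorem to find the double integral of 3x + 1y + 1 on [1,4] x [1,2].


By Fubini, integrate in x first, then y.
Step 1: Fix y, integrate over x in [1,4]:
  integral(3x + 1y + 1, x=1..4)
  = 3*(4^2 - 1^2)/2 + (1y + 1)*(4 - 1)
  = 22.5 + (1y + 1)*3
  = 22.5 + 3y + 3
  = 25.5 + 3y
Step 2: Integrate over y in [1,2]:
  integral(25.5 + 3y, y=1..2)
  = 25.5*1 + 3*(2^2 - 1^2)/2
  = 25.5 + 4.5
  = 30


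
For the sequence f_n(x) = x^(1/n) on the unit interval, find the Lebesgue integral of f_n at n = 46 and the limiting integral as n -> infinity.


At n = 46: f_46(x) = x^(1/46).
Step 1: integral(x^(1/46), 0, 1) = [x^(1/46+1) / (1/46+1)] from 0 to 1
     = 1 / (1/46 + 1) = 1 / ((46+1)/46) = 46/(46+1)
     = 46/47 = 0.978723
Step 2: As n -> infinity, f_n(x) = x^(1/n) -> 1 for x in (0,1], and f_n is increasing in n.
By MCT, lim_n integral(f_n) = integral(lim_n f_n) = integral(1, 0, 1) = 1.
Step 3: Verify convergence: 46/47 = 0.978723 -> 1


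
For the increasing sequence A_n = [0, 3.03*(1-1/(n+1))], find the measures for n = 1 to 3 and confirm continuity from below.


By continuity of measure from below: if A_n increases to A, then m(A_n) -> m(A).
Here A = [0, 3.03], so m(A) = 3.03
Step 1: a_1 = 3.03*(1 - 1/2) = 1.515, m(A_1) = 1.515
Step 2: a_2 = 3.03*(1 - 1/3) = 2.02, m(A_2) = 2.02
Step 3: a_3 = 3.03*(1 - 1/4) = 2.2725, m(A_3) = 2.2725
Limit: m(A_n) -> m([0,3.03]) = 3.03


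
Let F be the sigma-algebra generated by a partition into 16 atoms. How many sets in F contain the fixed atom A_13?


Each element of F is a union of some subset S of the 16 atoms.
The element contains A_13 iff A_13 is in S.
So we count subsets S of {A_1,...,A_16} with A_13 in S: choose freely among the other 15 atoms.
Count = 2^(16-1) = 2^15 = 32768.


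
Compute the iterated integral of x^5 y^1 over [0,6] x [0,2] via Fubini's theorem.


By Fubini's theorem, the double integral factors as a product of single integrals:
Step 1: integral_0^6 x^5 dx = [x^6/6] from 0 to 6
     = 6^6/6 = 7776
Step 2: integral_0^2 y^1 dy = [y^2/2] from 0 to 2
     = 2^2/2 = 2
Step 3: Double integral = 7776 * 2 = 15552


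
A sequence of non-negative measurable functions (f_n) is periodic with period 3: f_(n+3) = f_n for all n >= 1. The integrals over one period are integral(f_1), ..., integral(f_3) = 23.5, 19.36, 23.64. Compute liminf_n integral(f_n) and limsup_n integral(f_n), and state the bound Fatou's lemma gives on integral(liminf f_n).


The sequence (integral(f_n)) is periodic with period 3, repeating the values 23.5, 19.36, 23.64 indefinitely.
Step 1: For a periodic sequence, every tail (a_m, a_(m+1), ...) contains all 3 period values infinitely often.
Step 2: Hence inf of every tail = min of the period values = min(23.5, 19.36, 23.64) = 19.36.
        liminf_n integral(f_n) = sup over m of (inf of tail from m) = 19.36.
Step 3: Similarly sup of every tail = max of the period values = 23.64.
        limsup_n integral(f_n) = 23.64.
Step 4: Fatou's lemma: integral(liminf_n f_n) <= liminf_n integral(f_n) = 19.36.
        So the integral of the pointwise liminf is at most 19.36.


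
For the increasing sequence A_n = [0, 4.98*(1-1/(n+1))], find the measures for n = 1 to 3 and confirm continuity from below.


By continuity of measure from below: if A_n increases to A, then m(A_n) -> m(A).
Here A = [0, 4.98], so m(A) = 4.98
Step 1: a_1 = 4.98*(1 - 1/2) = 2.49, m(A_1) = 2.49
Step 2: a_2 = 4.98*(1 - 1/3) = 3.32, m(A_2) = 3.32
Step 3: a_3 = 4.98*(1 - 1/4) = 3.735, m(A_3) = 3.735
Limit: m(A_n) -> m([0,4.98]) = 4.98


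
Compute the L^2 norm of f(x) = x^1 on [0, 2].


Step 1: ||f||_2 = (integral_0^2 |x^1|^2 dx)^(1/2)
     = (integral_0^2 x^2 dx)^(1/2)
Step 2: integral_0^2 x^2 dx = [x^3/(3)] from 0 to 2 = 2^3/3
     = 8/3 = 2.666667
Step 3: ||f||_2 = (2.666667)^(1/2) = 1.632993


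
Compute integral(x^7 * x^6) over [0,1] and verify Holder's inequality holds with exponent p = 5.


Step 1: Exact integral of f*g = integral(x^13, 0, 1) = 1/14
     = 0.071429
Step 2: Holder bound with p=5, q=1.25:
  ||f||_p = (integral x^35 dx)^(1/5) = (1/36)^(1/5) = 0.488359
  ||g||_q = (integral x^7.5 dx)^(1/1.25) = (1/8.5)^(1/1.25) = 0.180495
Step 3: Holder bound = ||f||_p * ||g||_q = 0.488359 * 0.180495 = 0.088146
Verification: 0.071429 <= 0.088146 (Holder holds)


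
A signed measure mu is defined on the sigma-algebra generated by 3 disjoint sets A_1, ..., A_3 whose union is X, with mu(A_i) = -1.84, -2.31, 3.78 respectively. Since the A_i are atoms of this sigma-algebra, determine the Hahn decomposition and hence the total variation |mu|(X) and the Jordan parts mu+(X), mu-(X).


Step 1: Every measurable set is a union of atoms (the cells / points), so a Hahn decomposition is
  obtained by grouping atoms by sign: P = union of atoms with mu > 0, N = union of the remaining atoms.
  Atoms in P (indices): 3;  atoms in N (indices): 1, 2
  Positive values: 3.78
  Negative values: -1.84, -2.31
Step 2: mu+(X) = mu(P) = sum of positive atom values = 3.78
Step 3: mu-(X) = -mu(N) = sum of |negative atom values| = 4.15
Step 4: |mu|(X) = mu+(X) + mu-(X) = 3.78 + 4.15 = 7.93


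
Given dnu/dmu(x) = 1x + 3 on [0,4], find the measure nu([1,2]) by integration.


nu(A) = integral_A (dnu/dmu) dmu = integral_1^2 (1x + 3) dx
Step 1: Antiderivative F(x) = (1/2)x^2 + 3x
Step 2: F(2) = (1/2)*2^2 + 3*2 = 2 + 6 = 8
Step 3: F(1) = (1/2)*1^2 + 3*1 = 0.5 + 3 = 3.5
Step 4: nu([1,2]) = F(2) - F(1) = 8 - 3.5 = 4.5


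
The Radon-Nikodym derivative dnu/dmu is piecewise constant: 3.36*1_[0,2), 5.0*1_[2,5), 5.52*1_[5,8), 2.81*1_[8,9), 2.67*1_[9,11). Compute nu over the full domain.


Integrate each piece of the Radon-Nikodym derivative:
Step 1: integral_0^2 3.36 dx = 3.36*(2-0) = 3.36*2 = 6.72
Step 2: integral_2^5 5.0 dx = 5.0*(5-2) = 5.0*3 = 15
Step 3: integral_5^8 5.52 dx = 5.52*(8-5) = 5.52*3 = 16.56
Step 4: integral_8^9 2.81 dx = 2.81*(9-8) = 2.81*1 = 2.81
Step 5: integral_9^11 2.67 dx = 2.67*(11-9) = 2.67*2 = 5.34
Total: 6.72 + 15 + 16.56 + 2.81 + 5.34 = 46.43


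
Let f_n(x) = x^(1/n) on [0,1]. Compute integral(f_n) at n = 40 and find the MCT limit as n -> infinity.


At n = 40: f_40(x) = x^(1/40).
Step 1: integral(x^(1/40), 0, 1) = [x^(1/40+1) / (1/40+1)] from 0 to 1
     = 1 / (1/40 + 1) = 1 / ((40+1)/40) = 40/(40+1)
     = 40/41 = 0.97561
Step 2: As n -> infinity, f_n(x) = x^(1/n) -> 1 for x in (0,1], and f_n is increasing in n.
By MCT, lim_n integral(f_n) = integral(lim_n f_n) = integral(1, 0, 1) = 1.
Step 3: Verify convergence: 40/41 = 0.97561 -> 1


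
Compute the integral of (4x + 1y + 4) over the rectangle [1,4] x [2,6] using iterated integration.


By Fubini, integrate in x first, then y.
Step 1: Fix y, integrate over x in [1,4]:
  integral(4x + 1y + 4, x=1..4)
  = 4*(4^2 - 1^2)/2 + (1y + 4)*(4 - 1)
  = 30 + (1y + 4)*3
  = 30 + 3y + 12
  = 42 + 3y
Step 2: Integrate over y in [2,6]:
  integral(42 + 3y, y=2..6)
  = 42*4 + 3*(6^2 - 2^2)/2
  = 168 + 48
  = 216


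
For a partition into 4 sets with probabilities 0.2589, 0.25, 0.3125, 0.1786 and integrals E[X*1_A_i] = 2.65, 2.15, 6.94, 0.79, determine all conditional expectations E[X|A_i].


For each cell A_i: E[X|A_i] = E[X*1_A_i] / P(A_i)
Step 1: E[X|A_1] = 2.65 / 0.2589 = 10.235612
Step 2: E[X|A_2] = 2.15 / 0.25 = 8.6
Step 3: E[X|A_3] = 6.94 / 0.3125 = 22.208
Step 4: E[X|A_4] = 0.79 / 0.1786 = 4.423292
Verification: E[X] = sum E[X*1_A_i] = 2.65 + 2.15 + 6.94 + 0.79 = 12.53


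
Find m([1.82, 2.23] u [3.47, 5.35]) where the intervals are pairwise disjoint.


For pairwise disjoint intervals, m(union) = sum of lengths.
= (2.23 - 1.82) + (5.35 - 3.47)
= 0.41 + 1.88
= 2.29


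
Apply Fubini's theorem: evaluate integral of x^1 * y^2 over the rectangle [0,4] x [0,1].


By Fubini's theorem, the double integral factors as a product of single integrals:
Step 1: integral_0^4 x^1 dx = [x^2/2] from 0 to 4
     = 4^2/2 = 8
Step 2: integral_0^1 y^2 dy = [y^3/3] from 0 to 1
     = 1^3/3 = 0.333333
Step 3: Double integral = 8 * 0.333333 = 2.666667


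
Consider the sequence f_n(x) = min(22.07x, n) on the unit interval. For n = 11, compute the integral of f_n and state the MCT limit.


f(x) = 22.07x on [0,1]; f_n(x) = min(22.07x, n). At n = 11:
Step 1: f(x) reaches 11 at x = 11/22.07 = 0.498414
Step 2: integral(f_11) = integral(22.07x, 0, 0.498414) + integral(11, 0.498414, 1)
       = 22.07*0.498414^2/2 + 11*(1 - 0.498414)
       = 2.741278 + 5.517444
       = 8.258722
Step 3: As n -> infinity, f_n increases to f, so by MCT integral(f_n) -> integral(f) = 22.07/2 = 11.035.
Convergence: integral(f_11) = 8.258722 -> 11.035 as n -> infinity


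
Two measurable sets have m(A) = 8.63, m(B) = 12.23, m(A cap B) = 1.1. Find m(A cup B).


By inclusion-exclusion: m(A u B) = m(A) + m(B) - m(A n B)
= 8.63 + 12.23 - 1.1
= 19.76


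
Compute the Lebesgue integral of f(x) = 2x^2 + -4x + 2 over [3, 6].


The Lebesgue integral of a Riemann-integrable function agrees with the Riemann integral.
Antiderivative F(x) = (2/3)x^3 + (-4/2)x^2 + 2x
F(6) = (2/3)*6^3 + (-4/2)*6^2 + 2*6
     = (2/3)*216 + (-4/2)*36 + 2*6
     = 144 + -72 + 12
     = 84
F(3) = 6
Integral = F(6) - F(3) = 84 - 6 = 78


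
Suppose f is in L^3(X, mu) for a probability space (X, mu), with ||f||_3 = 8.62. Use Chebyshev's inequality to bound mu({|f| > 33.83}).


Chebyshev/Markov inequality: mu(|f| > eps) <= (||f||_p / eps)^p
Step 1: ||f||_3 / eps = 8.62 / 33.83 = 0.254803
Step 2: Raise to power p = 3:
  (0.254803)^3 = 0.016543
Step 3: Therefore mu(|f| > 33.83) <= 0.016543


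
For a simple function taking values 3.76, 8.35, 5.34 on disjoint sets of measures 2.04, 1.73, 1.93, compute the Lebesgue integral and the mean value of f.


Step 1: Integral = sum(value_i * measure_i)
= 3.76*2.04 + 8.35*1.73 + 5.34*1.93
= 7.6704 + 14.4455 + 10.3062
= 32.4221
Step 2: Total measure of domain = 2.04 + 1.73 + 1.93 = 5.7
Step 3: Average value = 32.4221 / 5.7 = 5.688088


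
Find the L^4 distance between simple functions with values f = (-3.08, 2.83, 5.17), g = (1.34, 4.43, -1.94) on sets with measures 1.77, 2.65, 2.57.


Step 1: Compute differences f_i - g_i:
  -3.08 - 1.34 = -4.42
  2.83 - 4.43 = -1.6
  5.17 - -1.94 = 7.11
Step 2: Compute |diff|^4 * measure for each set:
  |-4.42|^4 * 1.77 = 381.670925 * 1.77 = 675.557537
  |-1.6|^4 * 2.65 = 6.5536 * 2.65 = 17.36704
  |7.11|^4 * 2.57 = 2555.514814 * 2.57 = 6567.673073
Step 3: Sum = 7260.59765
Step 4: ||f-g||_4 = (7260.59765)^(1/4) = 9.23088


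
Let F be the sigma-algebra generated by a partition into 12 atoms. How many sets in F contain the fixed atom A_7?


Each element of F is a union of some subset S of the 12 atoms.
The element contains A_7 iff A_7 is in S.
So we count subsets S of {A_1,...,A_12} with A_7 in S: choose freely among the other 11 atoms.
Count = 2^(12-1) = 2^11 = 2048.


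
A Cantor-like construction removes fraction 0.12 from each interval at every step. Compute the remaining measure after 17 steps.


Step 1: At each step, fraction remaining = 1 - 0.12 = 0.88
Step 2: After 17 steps, measure = (0.88)^17
Result = 0.113817


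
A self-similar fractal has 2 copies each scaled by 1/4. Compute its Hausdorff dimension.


For a self-similar set with N copies scaled by 1/r:
dim_H = log(N)/log(r) = log(2)/log(4)
= 0.693147/1.386294
= 0.5


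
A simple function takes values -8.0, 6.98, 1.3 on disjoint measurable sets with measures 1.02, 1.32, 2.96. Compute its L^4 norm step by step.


Step 1: Compute |f_i|^4 for each value:
  |-8.0|^4 = 4096
  |6.98|^4 = 2373.677376
  |1.3|^4 = 2.8561
Step 2: Multiply by measures and sum:
  4096 * 1.02 = 4177.92
  2373.677376 * 1.32 = 3133.254137
  2.8561 * 2.96 = 8.454056
Sum = 4177.92 + 3133.254137 + 8.454056 = 7319.628193
Step 3: Take the p-th root:
||f||_4 = (7319.628193)^(1/4) = 9.249585


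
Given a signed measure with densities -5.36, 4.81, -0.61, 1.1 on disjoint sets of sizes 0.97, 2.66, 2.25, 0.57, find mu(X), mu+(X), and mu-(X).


Step 1: Compute signed measure on each set:
  Set 1: -5.36 * 0.97 = -5.1992
  Set 2: 4.81 * 2.66 = 12.7946
  Set 3: -0.61 * 2.25 = -1.3725
  Set 4: 1.1 * 0.57 = 0.627
Step 2: Total signed measure = (-5.1992) + (12.7946) + (-1.3725) + (0.627)
     = 6.8499
Step 3: Positive part mu+(X) = sum of positive contributions = 13.4216
Step 4: Negative part mu-(X) = |sum of negative contributions| = 6.5717


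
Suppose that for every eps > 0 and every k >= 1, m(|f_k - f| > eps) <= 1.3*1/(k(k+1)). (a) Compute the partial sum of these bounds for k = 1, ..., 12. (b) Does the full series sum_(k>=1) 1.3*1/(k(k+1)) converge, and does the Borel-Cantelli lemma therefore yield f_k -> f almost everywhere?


Step 1: List the terms 1.3*1/(k(k+1)) for k = 1 to 12:
  k=1: 0.65
  k=2: 0.216667
  k=3: 0.108333
  k=4: 0.065
  k=5: 0.043333
  k=6: 0.030952
  k=7: 0.023214
  k=8: 0.018056
  k=9: 0.014444
  k=10: 0.011818
  k=11: 0.009848
  k=12: 0.008333
Step 2: Partial sum = 0.65 + 0.216667 + 0.108333 + 0.065 + 0.043333 + 0.030952 + 0.023214 + 0.018056 + 0.014444 + 0.011818 + 0.009848 + 0.008333
     = 1.2
Step 3: The full series sum_(k>=1) 1.3*1/(k(k+1)) converges (telescoping series sum 1/(k(k+1)) = 1; a constant multiple of a convergent series converges).
Step 4: Fix eps > 0. Since sum_k m(|f_k - f| > eps) < infinity, the Borel-Cantelli lemma gives
        m(limsup_k {|f_k - f| > eps}) = 0, i.e. for a.e. x, |f_k(x) - f(x)| <= eps for all large k.
        Applying this with eps = 1/j for j = 1, 2, ... and intersecting the countably many full-measure sets,
        for a.e. x we get limsup_k |f_k(x) - f(x)| <= 1/j for every j, hence f_k -> f almost everywhere.
Conclusion: series converges; Borel-Cantelli yields f_k -> f a.e.


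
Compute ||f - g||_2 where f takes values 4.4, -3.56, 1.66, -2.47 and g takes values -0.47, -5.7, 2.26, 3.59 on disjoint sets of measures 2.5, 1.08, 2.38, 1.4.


Step 1: Compute differences f_i - g_i:
  4.4 - -0.47 = 4.87
  -3.56 - -5.7 = 2.14
  1.66 - 2.26 = -0.6
  -2.47 - 3.59 = -6.06
Step 2: Compute |diff|^2 * measure for each set:
  |4.87|^2 * 2.5 = 23.7169 * 2.5 = 59.29225
  |2.14|^2 * 1.08 = 4.5796 * 1.08 = 4.945968
  |-0.6|^2 * 2.38 = 0.36 * 2.38 = 0.8568
  |-6.06|^2 * 1.4 = 36.7236 * 1.4 = 51.41304
Step 3: Sum = 116.508058
Step 4: ||f-g||_2 = (116.508058)^(1/2) = 10.79389


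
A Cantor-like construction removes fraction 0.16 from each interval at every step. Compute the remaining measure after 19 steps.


Step 1: At each step, fraction remaining = 1 - 0.16 = 0.84
Step 2: After 19 steps, measure = (0.84)^19
Result = 0.036417


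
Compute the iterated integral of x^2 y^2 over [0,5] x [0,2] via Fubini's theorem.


By Fubini's theorem, the double integral factors as a product of single integrals:
Step 1: integral_0^5 x^2 dx = [x^3/3] from 0 to 5
     = 5^3/3 = 41.666667
Step 2: integral_0^2 y^2 dy = [y^3/3] from 0 to 2
     = 2^3/3 = 2.666667
Step 3: Double integral = 41.666667 * 2.666667 = 111.111111


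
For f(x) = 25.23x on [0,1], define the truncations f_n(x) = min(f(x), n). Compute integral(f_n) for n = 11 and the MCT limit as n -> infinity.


f(x) = 25.23x on [0,1]; f_n(x) = min(25.23x, n). At n = 11:
Step 1: f(x) reaches 11 at x = 11/25.23 = 0.435989
Step 2: integral(f_11) = integral(25.23x, 0, 0.435989) + integral(11, 0.435989, 1)
       = 25.23*0.435989^2/2 + 11*(1 - 0.435989)
       = 2.397939 + 6.204122
       = 8.602061
Step 3: As n -> infinity, f_n increases to f, so by MCT integral(f_n) -> integral(f) = 25.23/2 = 12.615.
Convergence: integral(f_11) = 8.602061 -> 12.615 as n -> infinity


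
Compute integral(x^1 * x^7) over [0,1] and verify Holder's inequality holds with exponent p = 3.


Step 1: Exact integral of f*g = integral(x^8, 0, 1) = 1/9
     = 0.111111
Step 2: Holder bound with p=3, q=1.5:
  ||f||_p = (integral x^3 dx)^(1/3) = (1/4)^(1/3) = 0.629961
  ||g||_q = (integral x^10.5 dx)^(1/1.5) = (1/11.5)^(1/1.5) = 0.196276
Step 3: Holder bound = ||f||_p * ||g||_q = 0.629961 * 0.196276 = 0.123646
Verification: 0.111111 <= 0.123646 (Holder holds)


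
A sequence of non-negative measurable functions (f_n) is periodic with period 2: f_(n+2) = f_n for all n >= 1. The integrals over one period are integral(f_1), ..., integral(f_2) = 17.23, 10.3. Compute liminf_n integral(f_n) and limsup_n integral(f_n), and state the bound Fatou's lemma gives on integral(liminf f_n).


The sequence (integral(f_n)) is periodic with period 2, repeating the values 17.23, 10.3 indefinitely.
Step 1: For a periodic sequence, every tail (a_m, a_(m+1), ...) contains all 2 period values infinitely often.
Step 2: Hence inf of every tail = min of the period values = min(17.23, 10.3) = 10.3.
        liminf_n integral(f_n) = sup over m of (inf of tail from m) = 10.3.
Step 3: Similarly sup of every tail = max of the period values = 17.23.
        limsup_n integral(f_n) = 17.23.
Step 4: Fatou's lemma: integral(liminf_n f_n) <= liminf_n integral(f_n) = 10.3.
        So the integral of the pointwise liminf is at most 10.3.


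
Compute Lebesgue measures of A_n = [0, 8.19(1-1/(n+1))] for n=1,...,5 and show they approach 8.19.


By continuity of measure from below: if A_n increases to A, then m(A_n) -> m(A).
Here A = [0, 8.19], so m(A) = 8.19
Step 1: a_1 = 8.19*(1 - 1/2) = 4.095, m(A_1) = 4.095
Step 2: a_2 = 8.19*(1 - 1/3) = 5.46, m(A_2) = 5.46
Step 3: a_3 = 8.19*(1 - 1/4) = 6.1425, m(A_3) = 6.1425
Step 4: a_4 = 8.19*(1 - 1/5) = 6.552, m(A_4) = 6.552
Step 5: a_5 = 8.19*(1 - 1/6) = 6.825, m(A_5) = 6.825
Limit: m(A_n) -> m([0,8.19]) = 8.19


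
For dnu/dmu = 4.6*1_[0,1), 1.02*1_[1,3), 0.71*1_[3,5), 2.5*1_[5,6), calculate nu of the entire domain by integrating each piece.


Integrate each piece of the Radon-Nikodym derivative:
Step 1: integral_0^1 4.6 dx = 4.6*(1-0) = 4.6*1 = 4.6
Step 2: integral_1^3 1.02 dx = 1.02*(3-1) = 1.02*2 = 2.04
Step 3: integral_3^5 0.71 dx = 0.71*(5-3) = 0.71*2 = 1.42
Step 4: integral_5^6 2.5 dx = 2.5*(6-5) = 2.5*1 = 2.5
Total: 4.6 + 2.04 + 1.42 + 2.5 = 10.56


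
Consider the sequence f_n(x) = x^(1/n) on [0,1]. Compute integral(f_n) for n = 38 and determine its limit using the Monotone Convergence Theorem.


At n = 38: f_38(x) = x^(1/38).
Step 1: integral(x^(1/38), 0, 1) = [x^(1/38+1) / (1/38+1)] from 0 to 1
     = 1 / (1/38 + 1) = 1 / ((38+1)/38) = 38/(38+1)
     = 38/39 = 0.974359
Step 2: As n -> infinity, f_n(x) = x^(1/n) -> 1 for x in (0,1], and f_n is increasing in n.
By MCT, lim_n integral(f_n) = integral(lim_n f_n) = integral(1, 0, 1) = 1.
Step 3: Verify convergence: 38/39 = 0.974359 -> 1


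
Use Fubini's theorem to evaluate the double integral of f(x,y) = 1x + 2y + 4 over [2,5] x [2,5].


By Fubini, integrate in x first, then y.
Step 1: Fix y, integrate over x in [2,5]:
  integral(1x + 2y + 4, x=2..5)
  = 1*(5^2 - 2^2)/2 + (2y + 4)*(5 - 2)
  = 10.5 + (2y + 4)*3
  = 10.5 + 6y + 12
  = 22.5 + 6y
Step 2: Integrate over y in [2,5]:
  integral(22.5 + 6y, y=2..5)
  = 22.5*3 + 6*(5^2 - 2^2)/2
  = 67.5 + 63
  = 130.5


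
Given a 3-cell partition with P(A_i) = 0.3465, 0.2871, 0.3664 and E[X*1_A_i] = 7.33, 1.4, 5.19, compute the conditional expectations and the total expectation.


For each cell A_i: E[X|A_i] = E[X*1_A_i] / P(A_i)
Step 1: E[X|A_1] = 7.33 / 0.3465 = 21.154401
Step 2: E[X|A_2] = 1.4 / 0.2871 = 4.87635
Step 3: E[X|A_3] = 5.19 / 0.3664 = 14.164847
Verification: E[X] = sum E[X*1_A_i] = 7.33 + 1.4 + 5.19 = 13.92


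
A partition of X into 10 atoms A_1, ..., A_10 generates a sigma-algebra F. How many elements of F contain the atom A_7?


Each element of F is a union of some subset S of the 10 atoms.
The element contains A_7 iff A_7 is in S.
So we count subsets S of {A_1,...,A_10} with A_7 in S: choose freely among the other 9 atoms.
Count = 2^(10-1) = 2^9 = 512.


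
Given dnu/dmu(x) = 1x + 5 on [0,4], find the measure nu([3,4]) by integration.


nu(A) = integral_A (dnu/dmu) dmu = integral_3^4 (1x + 5) dx
Step 1: Antiderivative F(x) = (1/2)x^2 + 5x
Step 2: F(4) = (1/2)*4^2 + 5*4 = 8 + 20 = 28
Step 3: F(3) = (1/2)*3^2 + 5*3 = 4.5 + 15 = 19.5
Step 4: nu([3,4]) = F(4) - F(3) = 28 - 19.5 = 8.5


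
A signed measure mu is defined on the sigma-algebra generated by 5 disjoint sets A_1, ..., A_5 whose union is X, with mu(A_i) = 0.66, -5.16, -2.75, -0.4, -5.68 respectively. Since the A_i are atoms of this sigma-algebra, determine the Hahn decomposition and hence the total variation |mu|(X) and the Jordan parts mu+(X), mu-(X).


Step 1: Every measurable set is a union of atoms (the cells / points), so a Hahn decomposition is
  obtained by grouping atoms by sign: P = union of atoms with mu > 0, N = union of the remaining atoms.
  Atoms in P (indices): 1;  atoms in N (indices): 2, 3, 4, 5
  Positive values: 0.66
  Negative values: -5.16, -2.75, -0.4, -5.68
Step 2: mu+(X) = mu(P) = sum of positive atom values = 0.66
Step 3: mu-(X) = -mu(N) = sum of |negative atom values| = 13.99
Step 4: |mu|(X) = mu+(X) + mu-(X) = 0.66 + 13.99 = 14.65


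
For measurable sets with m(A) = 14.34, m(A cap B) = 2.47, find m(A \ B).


m(A \ B) = m(A) - m(A n B)
= 14.34 - 2.47
= 11.87


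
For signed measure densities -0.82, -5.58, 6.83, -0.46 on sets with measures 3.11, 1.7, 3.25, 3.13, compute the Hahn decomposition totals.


Step 1: Compute signed measure on each set:
  Set 1: -0.82 * 3.11 = -2.5502
  Set 2: -5.58 * 1.7 = -9.486
  Set 3: 6.83 * 3.25 = 22.1975
  Set 4: -0.46 * 3.13 = -1.4398
Step 2: Total signed measure = (-2.5502) + (-9.486) + (22.1975) + (-1.4398)
     = 8.7215
Step 3: Positive part mu+(X) = sum of positive contributions = 22.1975
Step 4: Negative part mu-(X) = |sum of negative contributions| = 13.476


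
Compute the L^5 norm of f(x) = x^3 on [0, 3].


Step 1: ||f||_5 = (integral_0^3 |x^3|^5 dx)^(1/5)
     = (integral_0^3 x^15 dx)^(1/5)
Step 2: integral_0^3 x^15 dx = [x^16/(16)] from 0 to 3 = 3^16/16
     = 43046721/16 = 2.690420e+06
Step 3: ||f||_5 = (2.690420e+06)^(1/5) = 19.318083


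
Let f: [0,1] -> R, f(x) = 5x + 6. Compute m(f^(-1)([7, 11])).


f^(-1)([7, 11]) = {x : 7 <= 5x + 6 <= 11}
Solving: (7 - 6)/5 <= x <= (11 - 6)/5
= [0.2, 1]
Intersecting with [0,1]: [0.2, 1]
Measure = 1 - 0.2 = 0.8


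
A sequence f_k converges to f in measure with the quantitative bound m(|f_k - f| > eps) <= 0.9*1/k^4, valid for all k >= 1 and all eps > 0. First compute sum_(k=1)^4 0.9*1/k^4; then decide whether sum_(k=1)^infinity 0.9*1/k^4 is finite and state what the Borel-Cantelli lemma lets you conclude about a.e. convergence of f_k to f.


Step 1: List the terms 0.9*1/k^4 for k = 1 to 4:
  k=1: 0.9
  k=2: 0.05625
  k=3: 0.011111
  k=4: 0.003516
Step 2: Partial sum = 0.9 + 0.05625 + 0.011111 + 0.003516
     = 0.970877
Step 3: The full series sum_(k>=1) 0.9*1/k^4 converges (p-series with p = 4 > 1; a constant multiple of a convergent series converges).
Step 4: Fix eps > 0. Since sum_k m(|f_k - f| > eps) < infinity, the Borel-Cantelli lemma gives
        m(limsup_k {|f_k - f| > eps}) = 0, i.e. for a.e. x, |f_k(x) - f(x)| <= eps for all large k.
        Applying this with eps = 1/j for j = 1, 2, ... and intersecting the countably many full-measure sets,
        for a.e. x we get limsup_k |f_k(x) - f(x)| <= 1/j for every j, hence f_k -> f almost everywhere.
Conclusion: series converges; Borel-Cantelli yields f_k -> f a.e.


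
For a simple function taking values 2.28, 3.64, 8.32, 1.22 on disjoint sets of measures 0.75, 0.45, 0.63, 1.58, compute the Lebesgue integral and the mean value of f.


Step 1: Integral = sum(value_i * measure_i)
= 2.28*0.75 + 3.64*0.45 + 8.32*0.63 + 1.22*1.58
= 1.71 + 1.638 + 5.2416 + 1.9276
= 10.5172
Step 2: Total measure of domain = 0.75 + 0.45 + 0.63 + 1.58 = 3.41
Step 3: Average value = 10.5172 / 3.41 = 3.084223


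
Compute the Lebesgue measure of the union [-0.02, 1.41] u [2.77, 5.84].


For pairwise disjoint intervals, m(union) = sum of lengths.
= (1.41 - -0.02) + (5.84 - 2.77)
= 1.43 + 3.07
= 4.5


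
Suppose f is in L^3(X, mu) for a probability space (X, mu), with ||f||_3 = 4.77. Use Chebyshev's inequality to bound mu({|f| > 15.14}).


Chebyshev/Markov inequality: mu(|f| > eps) <= (||f||_p / eps)^p
Step 1: ||f||_3 / eps = 4.77 / 15.14 = 0.315059
Step 2: Raise to power p = 3:
  (0.315059)^3 = 0.031274
Step 3: Therefore mu(|f| > 15.14) <= 0.031274


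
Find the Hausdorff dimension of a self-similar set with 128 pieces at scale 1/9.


For a self-similar set with N copies scaled by 1/r:
dim_H = log(N)/log(r) = log(128)/log(9)
= 4.85203/2.197225
= 2.208254


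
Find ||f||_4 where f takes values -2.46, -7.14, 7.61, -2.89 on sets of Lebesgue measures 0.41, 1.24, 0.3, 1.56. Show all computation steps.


Step 1: Compute |f_i|^4 for each value:
  |-2.46|^4 = 36.621863
  |-7.14|^4 = 2598.919616
  |7.61|^4 = 3353.811326
  |-2.89|^4 = 69.757574
Step 2: Multiply by measures and sum:
  36.621863 * 0.41 = 15.014964
  2598.919616 * 1.24 = 3222.660324
  3353.811326 * 0.3 = 1006.143398
  69.757574 * 1.56 = 108.821816
Sum = 15.014964 + 3222.660324 + 1006.143398 + 108.821816 = 4352.640502
Step 3: Take the p-th root:
||f||_4 = (4352.640502)^(1/4) = 8.122472


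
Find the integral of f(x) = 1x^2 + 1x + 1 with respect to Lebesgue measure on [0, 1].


The Lebesgue integral of a Riemann-integrable function agrees with the Riemann integral.
Antiderivative F(x) = (1/3)x^3 + (1/2)x^2 + 1x
F(1) = (1/3)*1^3 + (1/2)*1^2 + 1*1
     = (1/3)*1 + (1/2)*1 + 1*1
     = 0.333333 + 0.5 + 1
     = 1.833333
F(0) = 0.0
Integral = F(1) - F(0) = 1.833333 - 0.0 = 1.833333


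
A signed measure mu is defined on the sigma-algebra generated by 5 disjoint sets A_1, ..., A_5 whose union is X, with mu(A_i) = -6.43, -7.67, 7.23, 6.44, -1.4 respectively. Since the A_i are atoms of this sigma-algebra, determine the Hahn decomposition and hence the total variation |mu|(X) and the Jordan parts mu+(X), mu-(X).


Step 1: Every measurable set is a union of atoms (the cells / points), so a Hahn decomposition is
  obtained by grouping atoms by sign: P = union of atoms with mu > 0, N = union of the remaining atoms.
  Atoms in P (indices): 3, 4;  atoms in N (indices): 1, 2, 5
  Positive values: 7.23, 6.44
  Negative values: -6.43, -7.67, -1.4
Step 2: mu+(X) = mu(P) = sum of positive atom values = 13.67
Step 3: mu-(X) = -mu(N) = sum of |negative atom values| = 15.5
Step 4: |mu|(X) = mu+(X) + mu-(X) = 13.67 + 15.5 = 29.17


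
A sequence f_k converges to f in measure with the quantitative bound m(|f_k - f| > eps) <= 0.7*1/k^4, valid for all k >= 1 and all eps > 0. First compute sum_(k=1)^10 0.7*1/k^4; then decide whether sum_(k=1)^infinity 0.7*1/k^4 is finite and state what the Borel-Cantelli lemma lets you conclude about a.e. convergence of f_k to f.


Step 1: List the terms 0.7*1/k^4 for k = 1 to 10:
  k=1: 0.7
  k=2: 0.04375
  k=3: 0.008642
  k=4: 0.002734
  k=5: 0.00112
  k=6: 5.401235e-04
  k=7: 2.915452e-04
  k=8: 1.708984e-04
  k=9: 1.066911e-04
  k=10: 7.000000e-05
Step 2: Partial sum = 0.7 + 0.04375 + 0.008642 + 0.002734 + 0.00112 + 5.401235e-04 + 2.915452e-04 + 1.708984e-04 + 1.066911e-04 + 7.000000e-05
     = 0.757426
Step 3: The full series sum_(k>=1) 0.7*1/k^4 converges (p-series with p = 4 > 1; a constant multiple of a convergent series converges).
Step 4: Fix eps > 0. Since sum_k m(|f_k - f| > eps) < infinity, the Borel-Cantelli lemma gives
        m(limsup_k {|f_k - f| > eps}) = 0, i.e. for a.e. x, |f_k(x) - f(x)| <= eps for all large k.
        Applying this with eps = 1/j for j = 1, 2, ... and intersecting the countably many full-measure sets,
        for a.e. x we get limsup_k |f_k(x) - f(x)| <= 1/j for every j, hence f_k -> f almost everywhere.
Conclusion: series converges; Borel-Cantelli yields f_k -> f a.e.


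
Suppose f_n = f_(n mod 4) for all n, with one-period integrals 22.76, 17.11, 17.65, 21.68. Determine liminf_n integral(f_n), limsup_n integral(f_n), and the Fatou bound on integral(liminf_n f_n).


The sequence (integral(f_n)) is periodic with period 4, repeating the values 22.76, 17.11, 17.65, 21.68 indefinitely.
Step 1: For a periodic sequence, every tail (a_m, a_(m+1), ...) contains all 4 period values infinitely often.
Step 2: Hence inf of every tail = min of the period values = min(22.76, 17.11, 17.65, 21.68) = 17.11.
        liminf_n integral(f_n) = sup over m of (inf of tail from m) = 17.11.
Step 3: Similarly sup of every tail = max of the period values = 22.76.
        limsup_n integral(f_n) = 22.76.
Step 4: Fatou's lemma: integral(liminf_n f_n) <= liminf_n integral(f_n) = 17.11.
        So the integral of the pointwise liminf is at most 17.11.


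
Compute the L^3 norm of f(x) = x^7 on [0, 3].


Step 1: ||f||_3 = (integral_0^3 |x^7|^3 dx)^(1/3)
     = (integral_0^3 x^21 dx)^(1/3)
Step 2: integral_0^3 x^21 dx = [x^22/(22)] from 0 to 3 = 3^22/22
     = 31381059609/22 = 1.426412e+09
Step 3: ||f||_3 = (1.426412e+09)^(1/3) = 1125.680063


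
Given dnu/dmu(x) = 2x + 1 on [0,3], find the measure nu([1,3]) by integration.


nu(A) = integral_A (dnu/dmu) dmu = integral_1^3 (2x + 1) dx
Step 1: Antiderivative F(x) = (2/2)x^2 + 1x
Step 2: F(3) = (2/2)*3^2 + 1*3 = 9 + 3 = 12
Step 3: F(1) = (2/2)*1^2 + 1*1 = 1 + 1 = 2
Step 4: nu([1,3]) = F(3) - F(1) = 12 - 2 = 10


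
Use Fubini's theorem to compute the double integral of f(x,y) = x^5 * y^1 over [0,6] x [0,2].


By Fubini's theorem, the double integral factors as a product of single integrals:
Step 1: integral_0^6 x^5 dx = [x^6/6] from 0 to 6
     = 6^6/6 = 7776
Step 2: integral_0^2 y^1 dy = [y^2/2] from 0 to 2
     = 2^2/2 = 2
Step 3: Double integral = 7776 * 2 = 15552


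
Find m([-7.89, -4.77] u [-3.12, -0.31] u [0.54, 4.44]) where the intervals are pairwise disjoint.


For pairwise disjoint intervals, m(union) = sum of lengths.
= (-4.77 - -7.89) + (-0.31 - -3.12) + (4.44 - 0.54)
= 3.12 + 2.81 + 3.9
= 9.83


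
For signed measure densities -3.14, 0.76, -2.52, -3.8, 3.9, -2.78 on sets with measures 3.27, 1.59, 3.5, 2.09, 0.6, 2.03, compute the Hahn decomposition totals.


Step 1: Compute signed measure on each set:
  Set 1: -3.14 * 3.27 = -10.2678
  Set 2: 0.76 * 1.59 = 1.2084
  Set 3: -2.52 * 3.5 = -8.82
  Set 4: -3.8 * 2.09 = -7.942
  Set 5: 3.9 * 0.6 = 2.34
  Set 6: -2.78 * 2.03 = -5.6434
Step 2: Total signed measure = (-10.2678) + (1.2084) + (-8.82) + (-7.942) + (2.34) + (-5.6434)
     = -29.1248
Step 3: Positive part mu+(X) = sum of positive contributions = 3.5484
Step 4: Negative part mu-(X) = |sum of negative contributions| = 32.6732


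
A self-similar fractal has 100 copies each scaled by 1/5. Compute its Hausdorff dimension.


For a self-similar set with N copies scaled by 1/r:
dim_H = log(N)/log(r) = log(100)/log(5)
= 4.60517/1.609438
= 2.861353


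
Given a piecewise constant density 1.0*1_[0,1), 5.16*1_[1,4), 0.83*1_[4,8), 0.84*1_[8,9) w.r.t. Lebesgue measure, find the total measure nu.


Integrate each piece of the Radon-Nikodym derivative:
Step 1: integral_0^1 1.0 dx = 1.0*(1-0) = 1.0*1 = 1
Step 2: integral_1^4 5.16 dx = 5.16*(4-1) = 5.16*3 = 15.48
Step 3: integral_4^8 0.83 dx = 0.83*(8-4) = 0.83*4 = 3.32
Step 4: integral_8^9 0.84 dx = 0.84*(9-8) = 0.84*1 = 0.84
Total: 1 + 15.48 + 3.32 + 0.84 = 20.64


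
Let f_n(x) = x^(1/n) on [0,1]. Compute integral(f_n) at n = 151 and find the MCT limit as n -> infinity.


At n = 151: f_151(x) = x^(1/151).
Step 1: integral(x^(1/151), 0, 1) = [x^(1/151+1) / (1/151+1)] from 0 to 1
     = 1 / (1/151 + 1) = 1 / ((151+1)/151) = 151/(151+1)
     = 151/152 = 0.993421
Step 2: As n -> infinity, f_n(x) = x^(1/n) -> 1 for x in (0,1], and f_n is increasing in n.
By MCT, lim_n integral(f_n) = integral(lim_n f_n) = integral(1, 0, 1) = 1.
Step 3: Verify convergence: 151/152 = 0.993421 -> 1


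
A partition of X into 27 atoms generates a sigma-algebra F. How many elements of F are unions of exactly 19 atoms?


Each element of F is a union of some subset of the 27 atoms.
Elements that are unions of exactly 19 atoms correspond to 19-element subsets of the 27 atoms.
Count = C(27, 19) = 27! / (19! * 8!) = 2220075.


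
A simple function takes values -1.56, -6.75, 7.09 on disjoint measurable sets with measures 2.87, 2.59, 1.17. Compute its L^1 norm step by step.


Step 1: Compute |f_i|^1 for each value:
  |-1.56|^1 = 1.56
  |-6.75|^1 = 6.75
  |7.09|^1 = 7.09
Step 2: Multiply by measures and sum:
  1.56 * 2.87 = 4.4772
  6.75 * 2.59 = 17.4825
  7.09 * 1.17 = 8.2953
Sum = 4.4772 + 17.4825 + 8.2953 = 30.255
Step 3: Take the p-th root:
||f||_1 = (30.255)^(1/1) = 30.255


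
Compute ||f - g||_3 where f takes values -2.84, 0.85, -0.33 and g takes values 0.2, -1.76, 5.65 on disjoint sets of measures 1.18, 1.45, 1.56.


Step 1: Compute differences f_i - g_i:
  -2.84 - 0.2 = -3.04
  0.85 - -1.76 = 2.61
  -0.33 - 5.65 = -5.98
Step 2: Compute |diff|^3 * measure for each set:
  |-3.04|^3 * 1.18 = 28.094464 * 1.18 = 33.151468
  |2.61|^3 * 1.45 = 17.779581 * 1.45 = 25.780392
  |-5.98|^3 * 1.56 = 213.847192 * 1.56 = 333.60162
Step 3: Sum = 392.533479
Step 4: ||f-g||_3 = (392.533479)^(1/3) = 7.32193


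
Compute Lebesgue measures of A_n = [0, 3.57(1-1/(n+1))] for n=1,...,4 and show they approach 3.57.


By continuity of measure from below: if A_n increases to A, then m(A_n) -> m(A).
Here A = [0, 3.57], so m(A) = 3.57
Step 1: a_1 = 3.57*(1 - 1/2) = 1.785, m(A_1) = 1.785
Step 2: a_2 = 3.57*(1 - 1/3) = 2.38, m(A_2) = 2.38
Step 3: a_3 = 3.57*(1 - 1/4) = 2.6775, m(A_3) = 2.6775
Step 4: a_4 = 3.57*(1 - 1/5) = 2.856, m(A_4) = 2.856
Limit: m(A_n) -> m([0,3.57]) = 3.57


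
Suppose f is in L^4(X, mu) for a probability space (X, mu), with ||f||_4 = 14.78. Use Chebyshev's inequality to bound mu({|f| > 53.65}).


Chebyshev/Markov inequality: mu(|f| > eps) <= (||f||_p / eps)^p
Step 1: ||f||_4 / eps = 14.78 / 53.65 = 0.275489
Step 2: Raise to power p = 4:
  (0.275489)^4 = 0.00576
Step 3: Therefore mu(|f| > 53.65) <= 0.00576


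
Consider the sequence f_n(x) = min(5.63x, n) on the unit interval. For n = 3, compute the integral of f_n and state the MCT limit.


f(x) = 5.63x on [0,1]; f_n(x) = min(5.63x, n). At n = 3:
Step 1: f(x) reaches 3 at x = 3/5.63 = 0.53286
Step 2: integral(f_3) = integral(5.63x, 0, 0.53286) + integral(3, 0.53286, 1)
       = 5.63*0.53286^2/2 + 3*(1 - 0.53286)
       = 0.79929 + 1.401421
       = 2.20071
Step 3: As n -> infinity, f_n increases to f, so by MCT integral(f_n) -> integral(f) = 5.63/2 = 2.815.
Convergence: integral(f_3) = 2.20071 -> 2.815 as n -> infinity


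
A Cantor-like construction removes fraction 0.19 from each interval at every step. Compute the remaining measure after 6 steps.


Step 1: At each step, fraction remaining = 1 - 0.19 = 0.81
Step 2: After 6 steps, measure = (0.81)^6
Step 3: Computing the power step by step:
  After step 1: 0.81
  After step 2: 0.6561
  After step 3: 0.531441
  After step 4: 0.430467
  After step 5: 0.348678
  ...
Result = 0.28243
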